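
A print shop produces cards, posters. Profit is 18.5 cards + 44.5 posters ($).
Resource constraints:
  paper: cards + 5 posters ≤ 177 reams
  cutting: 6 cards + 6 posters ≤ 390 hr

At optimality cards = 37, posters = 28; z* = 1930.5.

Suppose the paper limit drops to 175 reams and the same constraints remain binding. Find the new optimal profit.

1917.5

Check each constraint at x*: paper 177/177 (tight); cutting 390/390 (tight).
The binding rows give the dual system: 1·y_paper + 6·y_cutting = 18.5 and 5·y_paper + 6·y_cutting = 44.5.
This yields shadow prices y_paper = 6.5, y_cutting = 2.
Δz = y_paper·Δb = 6.5 × (-2) = -13, so new z* = 1930.5 − 13 = 1917.5.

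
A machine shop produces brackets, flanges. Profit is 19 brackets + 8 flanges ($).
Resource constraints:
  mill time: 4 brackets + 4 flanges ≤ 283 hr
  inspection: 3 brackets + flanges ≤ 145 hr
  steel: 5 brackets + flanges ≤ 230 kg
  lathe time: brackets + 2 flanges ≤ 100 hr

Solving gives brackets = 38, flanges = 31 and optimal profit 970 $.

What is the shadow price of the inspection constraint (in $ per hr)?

6

At the optimum: mill time uses 276 of 283 (slack = 7); inspection uses 145 of 145 (binding); steel uses 221 of 230 (slack = 9); lathe time uses 100 of 100 (binding).
Since mill time, steel are not tight, their duals are 0.
From A_Bᵀ y = c: 3·y_inspection + 1·y_lathe time = 19; 1·y_inspection + 2·y_lathe time = 8.
→ y_inspection = 6 and y_lathe time = 1.
Shadow price of inspection = 6.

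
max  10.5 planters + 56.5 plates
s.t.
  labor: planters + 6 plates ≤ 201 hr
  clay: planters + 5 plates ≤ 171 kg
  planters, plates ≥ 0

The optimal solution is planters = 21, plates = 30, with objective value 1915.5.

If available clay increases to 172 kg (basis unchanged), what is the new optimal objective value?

1922

Check each constraint at x*: labor 201/201 (tight); clay 171/171 (tight).
The binding rows give the dual system: 1·y_labor + 1·y_clay = 10.5 and 6·y_labor + 5·y_clay = 56.5.
Solving: y_labor = 4, y_clay = 6.5.
Δz = y_clay·Δb = 6.5 × (1) = 6.5, so new z* = 1915.5 + 6.5 = 1922.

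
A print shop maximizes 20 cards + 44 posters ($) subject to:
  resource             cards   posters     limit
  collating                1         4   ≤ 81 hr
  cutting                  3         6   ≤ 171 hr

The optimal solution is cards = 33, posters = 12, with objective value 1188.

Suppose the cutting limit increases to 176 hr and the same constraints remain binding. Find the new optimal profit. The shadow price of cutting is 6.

Δb = 5, so new z* = 1188 + (6)·(5) = 1188 + 30 = 1218.

1218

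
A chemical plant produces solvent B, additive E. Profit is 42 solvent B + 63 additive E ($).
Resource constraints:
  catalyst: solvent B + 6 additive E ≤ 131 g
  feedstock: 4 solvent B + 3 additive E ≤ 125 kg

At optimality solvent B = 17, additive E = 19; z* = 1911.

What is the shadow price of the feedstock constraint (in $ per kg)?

9

At the optimum: catalyst uses 131 of 131 (binding); feedstock uses 125 of 125 (binding).
From A_Bᵀ y = c: 1·y_catalyst + 4·y_feedstock = 42; 6·y_catalyst + 3·y_feedstock = 63.
This yields shadow prices y_catalyst = 6, y_feedstock = 9.
Shadow price of feedstock = 9.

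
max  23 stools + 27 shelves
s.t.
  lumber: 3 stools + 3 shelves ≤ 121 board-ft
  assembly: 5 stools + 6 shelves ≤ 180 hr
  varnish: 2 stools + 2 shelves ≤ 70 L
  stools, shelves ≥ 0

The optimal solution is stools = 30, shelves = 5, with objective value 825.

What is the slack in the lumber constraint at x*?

16

lumber used = 3·30 + 3·5 = 105; slack = 121 − 105 = 16.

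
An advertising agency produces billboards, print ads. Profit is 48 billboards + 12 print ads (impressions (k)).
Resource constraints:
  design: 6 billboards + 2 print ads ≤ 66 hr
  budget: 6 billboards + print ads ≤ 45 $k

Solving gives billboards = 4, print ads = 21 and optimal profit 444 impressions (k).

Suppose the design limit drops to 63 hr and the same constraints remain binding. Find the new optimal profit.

432

Both design and budget are binding at x*.
The binding rows give the dual system: 6·y_design + 6·y_budget = 48 and 2·y_design + 1·y_budget = 12.
→ y_design = 4 and y_budget = 4.
Δz = y_design·Δb = 4 × (-3) = -12, so new z* = 444 − 12 = 432.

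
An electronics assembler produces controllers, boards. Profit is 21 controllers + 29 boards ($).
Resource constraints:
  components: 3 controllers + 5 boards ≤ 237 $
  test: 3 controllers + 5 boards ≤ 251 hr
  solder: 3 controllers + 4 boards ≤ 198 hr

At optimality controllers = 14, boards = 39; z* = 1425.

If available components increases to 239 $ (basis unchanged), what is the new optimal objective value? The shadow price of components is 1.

Δb = 2, so new z* = 1425 + (1)·(2) = 1425 + 2 = 1427.

1427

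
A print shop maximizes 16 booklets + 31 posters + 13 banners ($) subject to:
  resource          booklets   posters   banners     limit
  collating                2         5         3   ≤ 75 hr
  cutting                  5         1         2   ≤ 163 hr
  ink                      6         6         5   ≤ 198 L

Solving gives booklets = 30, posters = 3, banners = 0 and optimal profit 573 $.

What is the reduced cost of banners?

-7

At the optimum: collating uses 75 of 75 (binding); cutting uses 153 of 163 (slack = 10); ink uses 198 of 198 (binding).
Slack constraints have shadow price 0 (complementary slackness).
Dual feasibility on the basic columns requires 2·y_collating + 6·y_ink = 16, 5·y_collating + 6·y_ink = 31.
Solving: y_collating = 5, y_ink = 1.
Reduced cost of banners: c₃ − yᵀa₃ = 13 − (5·3 + 1·5) = 13 − 20 = -7.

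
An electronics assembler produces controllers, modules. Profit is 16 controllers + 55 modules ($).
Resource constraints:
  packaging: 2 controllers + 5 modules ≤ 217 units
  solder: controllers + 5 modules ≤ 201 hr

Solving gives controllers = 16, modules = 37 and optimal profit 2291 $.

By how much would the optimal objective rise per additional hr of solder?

At the optimum: packaging uses 217 of 217 (binding); solder uses 201 of 201 (binding).
The binding rows give the dual system: 2·y_packaging + 1·y_solder = 16 and 5·y_packaging + 5·y_solder = 55.
This yields shadow prices y_packaging = 5, y_solder = 6.
Shadow price of solder = 6.

6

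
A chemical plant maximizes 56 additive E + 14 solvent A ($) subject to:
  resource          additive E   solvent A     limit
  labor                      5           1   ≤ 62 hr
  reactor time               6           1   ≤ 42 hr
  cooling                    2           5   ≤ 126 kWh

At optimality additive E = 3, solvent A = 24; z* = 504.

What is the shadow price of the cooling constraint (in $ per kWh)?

Binding: reactor time and cooling. Non-binding: labor (23 unused).
By complementary slackness, y = 0 for the non-binding constraint.
From A_Bᵀ y = c: 6·y_reactor time + 2·y_cooling = 56; 1·y_reactor time + 5·y_cooling = 14.
→ y_reactor time = 9 and y_cooling = 1.
Shadow price of cooling = 1.

1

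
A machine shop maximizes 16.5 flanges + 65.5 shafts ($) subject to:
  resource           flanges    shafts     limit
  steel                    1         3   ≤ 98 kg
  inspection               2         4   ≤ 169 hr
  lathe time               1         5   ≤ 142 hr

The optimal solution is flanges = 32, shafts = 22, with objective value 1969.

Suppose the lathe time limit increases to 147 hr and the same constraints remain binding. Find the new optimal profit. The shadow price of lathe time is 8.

Δb = 5, so new z* = 1969 + (8)·(5) = 1969 + 40 = 2009.

2009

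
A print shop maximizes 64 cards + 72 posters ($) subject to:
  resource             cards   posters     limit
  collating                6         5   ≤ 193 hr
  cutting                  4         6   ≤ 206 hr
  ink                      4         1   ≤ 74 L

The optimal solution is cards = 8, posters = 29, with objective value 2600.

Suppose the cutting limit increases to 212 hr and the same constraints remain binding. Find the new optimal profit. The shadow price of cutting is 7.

2642

Δb = 6, so new z* = 2600 + (7)·(6) = 2600 + 42 = 2642.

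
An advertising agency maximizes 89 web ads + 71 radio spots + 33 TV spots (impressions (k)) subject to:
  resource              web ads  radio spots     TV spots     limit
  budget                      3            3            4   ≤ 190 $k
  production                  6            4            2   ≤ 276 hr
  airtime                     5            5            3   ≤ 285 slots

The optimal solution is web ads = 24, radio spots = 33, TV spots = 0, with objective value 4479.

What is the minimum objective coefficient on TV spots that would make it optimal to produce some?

39

At the optimum: budget uses 171 of 190 (slack = 19); production uses 276 of 276 (binding); airtime uses 285 of 285 (binding).
Since budget is not tight, its dual is 0.
The binding rows give the dual system: 6·y_production + 5·y_airtime = 89 and 4·y_production + 5·y_airtime = 71.
This yields shadow prices y_production = 9, y_airtime = 7.
TV spots enters the basis when its profit ≥ yᵀa₃ = 9·2 + 7·3 = 39.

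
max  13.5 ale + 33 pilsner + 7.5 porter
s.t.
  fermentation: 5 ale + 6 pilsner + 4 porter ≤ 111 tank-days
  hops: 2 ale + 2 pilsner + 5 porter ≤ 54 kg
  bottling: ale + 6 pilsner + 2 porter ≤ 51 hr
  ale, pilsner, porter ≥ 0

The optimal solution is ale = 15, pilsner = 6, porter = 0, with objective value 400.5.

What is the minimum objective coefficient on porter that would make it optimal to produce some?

15

At the optimum: fermentation uses 111 of 111 (binding); hops uses 42 of 54 (slack = 12); bottling uses 51 of 51 (binding).
Since hops is not tight, its dual is 0.
From A_Bᵀ y = c: 5·y_fermentation + 1·y_bottling = 13.5; 6·y_fermentation + 6·y_bottling = 33.
This yields shadow prices y_fermentation = 2, y_bottling = 3.5.
porter enters the basis when its profit ≥ yᵀa₃ = 2·4 + 3.5·2 = 15.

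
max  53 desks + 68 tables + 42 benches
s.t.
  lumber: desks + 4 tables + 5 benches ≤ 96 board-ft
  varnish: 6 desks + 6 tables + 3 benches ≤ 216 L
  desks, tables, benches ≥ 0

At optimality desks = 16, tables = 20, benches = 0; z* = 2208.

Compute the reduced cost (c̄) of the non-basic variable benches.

Both lumber and varnish are binding at x*.
The binding rows give the dual system: 1·y_lumber + 6·y_varnish = 53 and 4·y_lumber + 6·y_varnish = 68.
→ y_lumber = 5 and y_varnish = 8.
Reduced cost of benches: c₃ − yᵀa₃ = 42 − (5·5 + 8·3) = 42 − 49 = -7.

-7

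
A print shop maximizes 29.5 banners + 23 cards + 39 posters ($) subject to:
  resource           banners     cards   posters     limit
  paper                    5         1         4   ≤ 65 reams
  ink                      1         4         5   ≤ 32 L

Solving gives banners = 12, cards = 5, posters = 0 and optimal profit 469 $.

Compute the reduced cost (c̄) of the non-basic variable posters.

Both paper and ink are binding at x*.
The binding rows give the dual system: 5·y_paper + 1·y_ink = 29.5 and 1·y_paper + 4·y_ink = 23.
→ y_paper = 5 and y_ink = 4.5.
Reduced cost of posters: c₃ − yᵀa₃ = 39 − (5·4 + 4.5·5) = 39 − 42.5 = -3.5.

-3.5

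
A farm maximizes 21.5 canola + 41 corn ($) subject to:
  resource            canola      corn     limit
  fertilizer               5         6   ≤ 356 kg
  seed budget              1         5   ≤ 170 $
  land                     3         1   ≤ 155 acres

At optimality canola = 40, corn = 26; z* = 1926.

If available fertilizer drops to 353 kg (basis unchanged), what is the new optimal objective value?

1915.5

Check each constraint at x*: fertilizer 356/356 (tight); seed budget 170/170 (tight); land 146/155 (slack 9).
Slack constraints have shadow price 0 (complementary slackness).
The binding rows give the dual system: 5·y_fertilizer + 1·y_seed budget = 21.5 and 6·y_fertilizer + 5·y_seed budget = 41.
→ y_fertilizer = 3.5 and y_seed budget = 4.
Δz = y_fertilizer·Δb = 3.5 × (-3) = -10.5, so new z* = 1926 − 10.5 = 1915.5.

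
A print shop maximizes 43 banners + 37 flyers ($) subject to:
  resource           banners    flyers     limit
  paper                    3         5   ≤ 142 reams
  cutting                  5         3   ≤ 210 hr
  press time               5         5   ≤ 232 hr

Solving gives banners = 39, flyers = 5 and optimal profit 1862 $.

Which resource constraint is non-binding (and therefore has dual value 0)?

paper: 142/142 (binding)
cutting: 210/210 (binding)
press time: 220/232 (slack 12)
By complementary slackness, a constraint with positive slack has shadow price 0 → press time.

press time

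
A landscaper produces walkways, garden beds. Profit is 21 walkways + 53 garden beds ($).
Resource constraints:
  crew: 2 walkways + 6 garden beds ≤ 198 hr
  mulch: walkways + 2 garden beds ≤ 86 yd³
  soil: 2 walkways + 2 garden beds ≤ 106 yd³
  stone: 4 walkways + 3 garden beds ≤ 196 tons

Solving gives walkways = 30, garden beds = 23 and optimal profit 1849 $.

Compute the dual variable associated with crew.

8

At the optimum: crew uses 198 of 198 (binding); mulch uses 76 of 86 (slack = 10); soil uses 106 of 106 (binding); stone uses 189 of 196 (slack = 7).
By complementary slackness, y = 0 for the non-binding constraints.
Dual feasibility on the basic columns requires 2·y_crew + 2·y_soil = 21, 6·y_crew + 2·y_soil = 53.
This yields shadow prices y_crew = 8, y_soil = 2.5.
Shadow price of crew = 8.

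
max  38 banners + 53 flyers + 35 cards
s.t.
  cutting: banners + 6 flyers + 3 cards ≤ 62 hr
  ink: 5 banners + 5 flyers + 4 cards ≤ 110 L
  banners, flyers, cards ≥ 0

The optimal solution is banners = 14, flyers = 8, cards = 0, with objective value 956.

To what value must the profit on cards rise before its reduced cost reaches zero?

At the optimum: cutting uses 62 of 62 (binding); ink uses 110 of 110 (binding).
The binding rows give the dual system: 1·y_cutting + 5·y_ink = 38 and 6·y_cutting + 5·y_ink = 53.
Solving: y_cutting = 3, y_ink = 7.
cards enters the basis when its profit ≥ yᵀa₃ = 3·3 + 7·4 = 37.

37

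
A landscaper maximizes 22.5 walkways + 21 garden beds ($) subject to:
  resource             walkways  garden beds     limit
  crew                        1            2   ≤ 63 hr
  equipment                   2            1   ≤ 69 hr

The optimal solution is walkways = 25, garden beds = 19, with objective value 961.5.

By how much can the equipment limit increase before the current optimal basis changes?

57

Binding constraints: crew, equipment. The basis is B = [[1,2],[2,1]] with det -3.
Per unit increase in equipment, x* moves by d = (0.6667, -0.3333).
The basis stays optimal until garden beds reaches 0; allowable increase = 57 hr.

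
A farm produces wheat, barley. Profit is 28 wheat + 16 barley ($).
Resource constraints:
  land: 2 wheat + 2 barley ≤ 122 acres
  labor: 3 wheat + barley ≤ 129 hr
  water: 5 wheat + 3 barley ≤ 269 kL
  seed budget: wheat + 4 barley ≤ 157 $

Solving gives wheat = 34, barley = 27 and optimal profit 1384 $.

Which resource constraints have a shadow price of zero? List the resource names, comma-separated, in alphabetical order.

seed budget, water

land: 122/122 (binding)
labor: 129/129 (binding)
water: 251/269 (slack 18)
seed budget: 142/157 (slack 15)
By complementary slackness, a constraint with positive slack has shadow price 0 → seed budget, water.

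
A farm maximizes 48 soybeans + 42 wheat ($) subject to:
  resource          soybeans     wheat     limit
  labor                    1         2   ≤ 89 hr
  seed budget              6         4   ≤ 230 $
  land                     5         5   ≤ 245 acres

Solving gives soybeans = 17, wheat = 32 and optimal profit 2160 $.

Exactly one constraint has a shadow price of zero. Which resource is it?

labor

labor: 81/89 (slack 8)
seed budget: 230/230 (binding)
land: 245/245 (binding)
By complementary slackness, a constraint with positive slack has shadow price 0 → labor.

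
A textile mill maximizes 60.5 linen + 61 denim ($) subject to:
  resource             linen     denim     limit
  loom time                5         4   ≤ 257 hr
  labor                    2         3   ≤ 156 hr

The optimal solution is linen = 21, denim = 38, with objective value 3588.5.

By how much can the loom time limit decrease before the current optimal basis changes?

Binding constraints: loom time, labor. The basis is B = [[5,4],[2,3]] with det 7.
Per unit decrease in loom time, x* moves by d = (-0.4286, 0.2857).
The basis stays optimal until linen reaches 0; allowable decrease = 49 hr.

49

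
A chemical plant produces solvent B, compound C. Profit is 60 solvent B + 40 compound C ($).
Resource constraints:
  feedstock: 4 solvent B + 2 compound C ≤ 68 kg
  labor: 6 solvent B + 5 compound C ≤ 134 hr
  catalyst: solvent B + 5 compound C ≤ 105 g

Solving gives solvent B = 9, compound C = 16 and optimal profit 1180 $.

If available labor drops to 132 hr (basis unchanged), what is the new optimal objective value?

At the optimum: feedstock uses 68 of 68 (binding); labor uses 134 of 134 (binding); catalyst uses 89 of 105 (slack = 16).
Since catalyst is not tight, its dual is 0.
From A_Bᵀ y = c: 4·y_feedstock + 6·y_labor = 60; 2·y_feedstock + 5·y_labor = 40.
This yields shadow prices y_feedstock = 7.5, y_labor = 5.
Δz = y_labor·Δb = 5 × (-2) = -10, so new z* = 1180 − 10 = 1170.

1170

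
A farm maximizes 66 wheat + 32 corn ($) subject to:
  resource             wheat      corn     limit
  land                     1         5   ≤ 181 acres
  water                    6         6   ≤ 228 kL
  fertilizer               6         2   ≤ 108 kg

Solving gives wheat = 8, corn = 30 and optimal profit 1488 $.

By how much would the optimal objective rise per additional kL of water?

2.5

At the optimum: land uses 158 of 181 (slack = 23); water uses 228 of 228 (binding); fertilizer uses 108 of 108 (binding).
By complementary slackness, y = 0 for the non-binding constraint.
Dual feasibility on the basic columns requires 6·y_water + 6·y_fertilizer = 66, 6·y_water + 2·y_fertilizer = 32.
→ y_water = 2.5 and y_fertilizer = 8.5.
Shadow price of water = 2.5.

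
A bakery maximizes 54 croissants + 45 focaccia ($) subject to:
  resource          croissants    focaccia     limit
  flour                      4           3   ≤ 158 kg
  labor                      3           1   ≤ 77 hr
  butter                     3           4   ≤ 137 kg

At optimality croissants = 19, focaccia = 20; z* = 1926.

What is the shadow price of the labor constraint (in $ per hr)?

9

Binding: labor and butter. Non-binding: flour (22 unused).
Since flour is not tight, its dual is 0.
Dual feasibility on the basic columns requires 3·y_labor + 3·y_butter = 54, 1·y_labor + 4·y_butter = 45.
Solving: y_labor = 9, y_butter = 9.
Shadow price of labor = 9.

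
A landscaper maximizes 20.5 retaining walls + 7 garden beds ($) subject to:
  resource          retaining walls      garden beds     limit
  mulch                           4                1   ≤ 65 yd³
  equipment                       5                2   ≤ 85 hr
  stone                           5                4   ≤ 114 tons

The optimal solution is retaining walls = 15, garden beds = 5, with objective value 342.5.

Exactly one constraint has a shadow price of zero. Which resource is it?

stone

mulch: 65/65 (binding)
equipment: 85/85 (binding)
stone: 95/114 (slack 19)
By complementary slackness, a constraint with positive slack has shadow price 0 → stone.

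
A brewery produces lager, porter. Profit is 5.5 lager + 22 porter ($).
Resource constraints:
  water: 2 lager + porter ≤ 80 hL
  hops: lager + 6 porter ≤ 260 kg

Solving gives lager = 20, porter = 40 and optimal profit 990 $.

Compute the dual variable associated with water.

1

Both water and hops are binding at x*.
The binding rows give the dual system: 2·y_water + 1·y_hops = 5.5 and 1·y_water + 6·y_hops = 22.
Solving: y_water = 1, y_hops = 3.5.
Shadow price of water = 1.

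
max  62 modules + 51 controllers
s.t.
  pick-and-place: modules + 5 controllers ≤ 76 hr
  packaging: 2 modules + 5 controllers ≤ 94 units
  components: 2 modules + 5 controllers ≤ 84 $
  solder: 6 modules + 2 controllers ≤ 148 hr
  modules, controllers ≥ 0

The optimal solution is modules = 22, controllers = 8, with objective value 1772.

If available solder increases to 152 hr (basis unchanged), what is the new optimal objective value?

Check each constraint at x*: pick-and-place 62/76 (slack 14); packaging 84/94 (slack 10); components 84/84 (tight); solder 148/148 (tight).
Slack constraints have shadow price 0 (complementary slackness).
From A_Bᵀ y = c: 2·y_components + 6·y_solder = 62; 5·y_components + 2·y_solder = 51.
This yields shadow prices y_components = 7, y_solder = 8.
Δz = y_solder·Δb = 8 × (4) = 32, so new z* = 1772 + 32 = 1804.

1804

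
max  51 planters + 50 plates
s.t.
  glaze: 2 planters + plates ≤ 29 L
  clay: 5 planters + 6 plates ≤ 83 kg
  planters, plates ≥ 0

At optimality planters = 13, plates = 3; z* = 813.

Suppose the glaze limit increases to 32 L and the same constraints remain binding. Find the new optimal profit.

837

Check each constraint at x*: glaze 29/29 (tight); clay 83/83 (tight).
From A_Bᵀ y = c: 2·y_glaze + 5·y_clay = 51; 1·y_glaze + 6·y_clay = 50.
This yields shadow prices y_glaze = 8, y_clay = 7.
Δz = y_glaze·Δb = 8 × (3) = 24, so new z* = 813 + 24 = 837.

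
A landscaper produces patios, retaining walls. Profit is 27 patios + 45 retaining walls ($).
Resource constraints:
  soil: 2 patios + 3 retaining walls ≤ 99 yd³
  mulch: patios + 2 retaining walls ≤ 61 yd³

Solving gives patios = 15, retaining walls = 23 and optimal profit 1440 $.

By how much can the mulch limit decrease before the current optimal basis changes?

11.5

Binding constraints: soil, mulch. The basis is B = [[2,3],[1,2]] with det 1.
Per unit decrease in mulch, x* moves by d = (3, -2).
The basis stays optimal until retaining walls reaches 0; allowable decrease = 11.5 yd³.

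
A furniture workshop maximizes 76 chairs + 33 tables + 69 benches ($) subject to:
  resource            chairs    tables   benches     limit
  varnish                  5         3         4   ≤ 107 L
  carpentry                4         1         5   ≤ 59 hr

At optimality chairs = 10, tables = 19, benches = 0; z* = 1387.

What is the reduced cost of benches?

-8

At the optimum: varnish uses 107 of 107 (binding); carpentry uses 59 of 59 (binding).
The binding rows give the dual system: 5·y_varnish + 4·y_carpentry = 76 and 3·y_varnish + 1·y_carpentry = 33.
This yields shadow prices y_varnish = 8, y_carpentry = 9.
Reduced cost of benches: c₃ − yᵀa₃ = 69 − (8·4 + 9·5) = 69 − 77 = -8.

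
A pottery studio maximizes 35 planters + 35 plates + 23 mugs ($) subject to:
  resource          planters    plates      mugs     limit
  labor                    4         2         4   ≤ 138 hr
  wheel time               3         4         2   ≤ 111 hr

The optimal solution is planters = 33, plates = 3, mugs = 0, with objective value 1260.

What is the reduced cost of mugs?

Check each constraint at x*: labor 138/138 (tight); wheel time 111/111 (tight).
The binding rows give the dual system: 4·y_labor + 3·y_wheel time = 35 and 2·y_labor + 4·y_wheel time = 35.
This yields shadow prices y_labor = 3.5, y_wheel time = 7.
Reduced cost of mugs: c₃ − yᵀa₃ = 23 − (3.5·4 + 7·2) = 23 − 28 = -5.

-5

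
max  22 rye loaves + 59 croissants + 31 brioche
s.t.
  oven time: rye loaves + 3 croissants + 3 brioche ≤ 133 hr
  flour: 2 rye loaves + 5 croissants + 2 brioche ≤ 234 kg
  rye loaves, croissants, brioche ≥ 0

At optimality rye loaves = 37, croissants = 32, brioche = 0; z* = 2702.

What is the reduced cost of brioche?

At the optimum: oven time uses 133 of 133 (binding); flour uses 234 of 234 (binding).
Dual feasibility on the basic columns requires 1·y_oven time + 2·y_flour = 22, 3·y_oven time + 5·y_flour = 59.
→ y_oven time = 8 and y_flour = 7.
Reduced cost of brioche: c₃ − yᵀa₃ = 31 − (8·3 + 7·2) = 31 − 38 = -7.

-7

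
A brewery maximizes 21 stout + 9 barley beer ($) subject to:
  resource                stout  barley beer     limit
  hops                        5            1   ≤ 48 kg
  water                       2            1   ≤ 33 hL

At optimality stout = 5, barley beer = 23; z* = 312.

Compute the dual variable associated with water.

8

At the optimum: hops uses 48 of 48 (binding); water uses 33 of 33 (binding).
Dual feasibility on the basic columns requires 5·y_hops + 2·y_water = 21, 1·y_hops + 1·y_water = 9.
→ y_hops = 1 and y_water = 8.
Shadow price of water = 8.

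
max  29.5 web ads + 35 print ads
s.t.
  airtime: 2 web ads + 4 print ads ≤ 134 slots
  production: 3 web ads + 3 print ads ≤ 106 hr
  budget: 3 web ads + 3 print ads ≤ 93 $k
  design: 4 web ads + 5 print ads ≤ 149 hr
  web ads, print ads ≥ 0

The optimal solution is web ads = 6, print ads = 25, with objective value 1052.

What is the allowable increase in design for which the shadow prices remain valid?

6

Binding constraints: budget, design. The basis is B = [[3,3],[4,5]] with det 3.
Per unit increase in design, x* moves by d = (-1, 1).
The basis stays optimal until web ads reaches 0; allowable increase = 6 hr.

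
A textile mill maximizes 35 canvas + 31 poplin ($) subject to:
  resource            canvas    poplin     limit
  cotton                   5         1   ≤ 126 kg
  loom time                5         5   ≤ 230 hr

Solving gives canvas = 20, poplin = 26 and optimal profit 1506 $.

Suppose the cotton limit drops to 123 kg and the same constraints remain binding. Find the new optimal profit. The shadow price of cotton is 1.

Δb = -3, so new z* = 1506 + (1)·(-3) = 1506 − 3 = 1503.

1503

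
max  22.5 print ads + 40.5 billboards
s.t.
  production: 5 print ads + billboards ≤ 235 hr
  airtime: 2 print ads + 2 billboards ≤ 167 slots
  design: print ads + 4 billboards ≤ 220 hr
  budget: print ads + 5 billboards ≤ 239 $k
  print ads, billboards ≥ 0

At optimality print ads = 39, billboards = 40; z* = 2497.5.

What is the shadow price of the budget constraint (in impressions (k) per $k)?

Check each constraint at x*: production 235/235 (tight); airtime 158/167 (slack 9); design 199/220 (slack 21); budget 239/239 (tight).
Since airtime, design are not tight, their duals are 0.
The binding rows give the dual system: 5·y_production + 1·y_budget = 22.5 and 1·y_production + 5·y_budget = 40.5.
→ y_production = 3 and y_budget = 7.5.
Shadow price of budget = 7.5.

7.5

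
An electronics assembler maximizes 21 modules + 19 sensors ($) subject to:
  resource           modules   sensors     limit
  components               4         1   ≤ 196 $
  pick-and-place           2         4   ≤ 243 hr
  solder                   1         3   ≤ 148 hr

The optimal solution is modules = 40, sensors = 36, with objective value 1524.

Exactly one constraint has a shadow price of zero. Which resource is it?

pick-and-place

components: 196/196 (binding)
pick-and-place: 224/243 (slack 19)
solder: 148/148 (binding)
By complementary slackness, a constraint with positive slack has shadow price 0 → pick-and-place.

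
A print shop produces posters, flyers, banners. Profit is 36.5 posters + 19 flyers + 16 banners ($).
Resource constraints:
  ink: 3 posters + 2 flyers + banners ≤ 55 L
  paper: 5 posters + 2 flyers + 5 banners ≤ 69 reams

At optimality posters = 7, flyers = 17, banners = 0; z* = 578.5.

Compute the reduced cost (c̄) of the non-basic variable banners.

-9.5

Both ink and paper are binding at x*.
Dual feasibility on the basic columns requires 3·y_ink + 5·y_paper = 36.5, 2·y_ink + 2·y_paper = 19.
→ y_ink = 5.5 and y_paper = 4.
Reduced cost of banners: c₃ − yᵀa₃ = 16 − (5.5·1 + 4·5) = 16 − 25.5 = -9.5.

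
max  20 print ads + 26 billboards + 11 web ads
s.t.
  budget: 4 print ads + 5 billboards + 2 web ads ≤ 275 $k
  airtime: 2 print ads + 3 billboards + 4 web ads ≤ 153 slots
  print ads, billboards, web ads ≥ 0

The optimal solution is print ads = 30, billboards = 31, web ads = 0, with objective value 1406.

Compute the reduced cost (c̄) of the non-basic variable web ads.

-5

At the optimum: budget uses 275 of 275 (binding); airtime uses 153 of 153 (binding).
The binding rows give the dual system: 4·y_budget + 2·y_airtime = 20 and 5·y_budget + 3·y_airtime = 26.
Solving: y_budget = 4, y_airtime = 2.
Reduced cost of web ads: c₃ − yᵀa₃ = 11 − (4·2 + 2·4) = 11 − 16 = -5.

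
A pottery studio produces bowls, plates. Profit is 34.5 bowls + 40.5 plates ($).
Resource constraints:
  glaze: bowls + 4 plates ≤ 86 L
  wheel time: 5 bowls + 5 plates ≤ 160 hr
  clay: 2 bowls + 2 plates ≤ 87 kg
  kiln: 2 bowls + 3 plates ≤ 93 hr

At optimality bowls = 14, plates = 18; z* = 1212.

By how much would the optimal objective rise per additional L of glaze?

At the optimum: glaze uses 86 of 86 (binding); wheel time uses 160 of 160 (binding); clay uses 64 of 87 (slack = 23); kiln uses 82 of 93 (slack = 11).
Slack constraints have shadow price 0 (complementary slackness).
The binding rows give the dual system: 1·y_glaze + 5·y_wheel time = 34.5 and 4·y_glaze + 5·y_wheel time = 40.5.
This yields shadow prices y_glaze = 2, y_wheel time = 6.5.
Shadow price of glaze = 2.

2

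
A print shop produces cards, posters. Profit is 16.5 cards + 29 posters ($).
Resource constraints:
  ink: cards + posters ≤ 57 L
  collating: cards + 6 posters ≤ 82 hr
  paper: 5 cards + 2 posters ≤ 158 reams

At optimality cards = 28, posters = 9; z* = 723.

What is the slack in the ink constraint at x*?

20

ink used = 1·28 + 1·9 = 37; slack = 57 − 37 = 20.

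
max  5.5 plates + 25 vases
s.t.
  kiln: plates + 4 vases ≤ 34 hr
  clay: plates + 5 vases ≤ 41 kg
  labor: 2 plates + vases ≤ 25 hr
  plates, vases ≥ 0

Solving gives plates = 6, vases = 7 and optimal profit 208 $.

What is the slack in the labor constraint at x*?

labor used = 2·6 + 1·7 = 19; slack = 25 − 19 = 6.

6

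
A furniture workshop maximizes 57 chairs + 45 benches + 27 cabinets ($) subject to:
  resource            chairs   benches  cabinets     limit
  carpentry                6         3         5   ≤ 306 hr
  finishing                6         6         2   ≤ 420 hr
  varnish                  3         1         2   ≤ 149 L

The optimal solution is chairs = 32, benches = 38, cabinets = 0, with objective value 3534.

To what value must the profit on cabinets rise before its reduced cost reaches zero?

31

Check each constraint at x*: carpentry 306/306 (tight); finishing 420/420 (tight); varnish 134/149 (slack 15).
By complementary slackness, y = 0 for the non-binding constraint.
The binding rows give the dual system: 6·y_carpentry + 6·y_finishing = 57 and 3·y_carpentry + 6·y_finishing = 45.
This yields shadow prices y_carpentry = 4, y_finishing = 5.5.
cabinets enters the basis when its profit ≥ yᵀa₃ = 4·5 + 5.5·2 = 31.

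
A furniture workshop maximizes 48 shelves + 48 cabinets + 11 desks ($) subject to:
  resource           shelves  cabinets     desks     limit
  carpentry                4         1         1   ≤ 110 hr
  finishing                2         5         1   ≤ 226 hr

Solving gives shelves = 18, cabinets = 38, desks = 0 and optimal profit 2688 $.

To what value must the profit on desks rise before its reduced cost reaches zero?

16

Check each constraint at x*: carpentry 110/110 (tight); finishing 226/226 (tight).
The binding rows give the dual system: 4·y_carpentry + 2·y_finishing = 48 and 1·y_carpentry + 5·y_finishing = 48.
→ y_carpentry = 8 and y_finishing = 8.
desks enters the basis when its profit ≥ yᵀa₃ = 8·1 + 8·1 = 16.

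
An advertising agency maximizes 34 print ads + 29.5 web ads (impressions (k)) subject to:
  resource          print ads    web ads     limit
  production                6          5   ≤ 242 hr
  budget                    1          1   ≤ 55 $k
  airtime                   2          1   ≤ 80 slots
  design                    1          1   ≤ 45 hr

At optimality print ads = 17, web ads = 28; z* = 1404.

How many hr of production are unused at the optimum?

0

production used = 6·17 + 5·28 = 242; slack = 242 − 242 = 0.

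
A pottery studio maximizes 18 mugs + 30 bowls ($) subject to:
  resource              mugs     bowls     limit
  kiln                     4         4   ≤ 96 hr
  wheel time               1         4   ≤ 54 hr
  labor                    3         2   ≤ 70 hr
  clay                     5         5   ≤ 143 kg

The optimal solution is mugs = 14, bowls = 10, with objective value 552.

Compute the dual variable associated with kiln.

Check each constraint at x*: kiln 96/96 (tight); wheel time 54/54 (tight); labor 62/70 (slack 8); clay 120/143 (slack 23).
Slack constraints have shadow price 0 (complementary slackness).
From A_Bᵀ y = c: 4·y_kiln + 1·y_wheel time = 18; 4·y_kiln + 4·y_wheel time = 30.
→ y_kiln = 3.5 and y_wheel time = 4.
Shadow price of kiln = 3.5.

3.5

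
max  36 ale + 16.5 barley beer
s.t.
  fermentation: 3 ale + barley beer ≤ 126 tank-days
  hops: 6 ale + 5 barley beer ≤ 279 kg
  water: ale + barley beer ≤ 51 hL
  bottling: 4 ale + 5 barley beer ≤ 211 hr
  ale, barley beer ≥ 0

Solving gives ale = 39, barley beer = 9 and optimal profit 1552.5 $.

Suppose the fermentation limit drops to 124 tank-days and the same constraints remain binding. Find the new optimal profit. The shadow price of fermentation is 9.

1534.5

Δb = -2, so new z* = 1552.5 + (9)·(-2) = 1552.5 − 18 = 1534.5.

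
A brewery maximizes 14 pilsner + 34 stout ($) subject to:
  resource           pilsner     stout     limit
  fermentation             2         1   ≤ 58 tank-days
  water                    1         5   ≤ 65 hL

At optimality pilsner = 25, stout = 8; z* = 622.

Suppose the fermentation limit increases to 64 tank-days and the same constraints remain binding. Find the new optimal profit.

Both fermentation and water are binding at x*.
Dual feasibility on the basic columns requires 2·y_fermentation + 1·y_water = 14, 1·y_fermentation + 5·y_water = 34.
Solving: y_fermentation = 4, y_water = 6.
Δz = y_fermentation·Δb = 4 × (6) = 24, so new z* = 622 + 24 = 646.

646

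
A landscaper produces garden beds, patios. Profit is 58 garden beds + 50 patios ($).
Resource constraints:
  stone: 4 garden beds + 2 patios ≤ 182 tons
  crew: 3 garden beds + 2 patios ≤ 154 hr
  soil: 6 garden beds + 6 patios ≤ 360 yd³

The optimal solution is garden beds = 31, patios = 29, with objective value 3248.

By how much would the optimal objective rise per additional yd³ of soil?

At the optimum: stone uses 182 of 182 (binding); crew uses 151 of 154 (slack = 3); soil uses 360 of 360 (binding).
Since crew is not tight, its dual is 0.
From A_Bᵀ y = c: 4·y_stone + 6·y_soil = 58; 2·y_stone + 6·y_soil = 50.
This yields shadow prices y_stone = 4, y_soil = 7.
Shadow price of soil = 7.

7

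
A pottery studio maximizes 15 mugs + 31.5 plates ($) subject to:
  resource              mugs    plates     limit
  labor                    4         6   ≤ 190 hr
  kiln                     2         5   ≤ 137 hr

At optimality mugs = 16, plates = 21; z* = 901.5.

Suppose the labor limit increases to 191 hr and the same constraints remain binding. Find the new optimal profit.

At the optimum: labor uses 190 of 190 (binding); kiln uses 137 of 137 (binding).
Dual feasibility on the basic columns requires 4·y_labor + 2·y_kiln = 15, 6·y_labor + 5·y_kiln = 31.5.
This yields shadow prices y_labor = 1.5, y_kiln = 4.5.
Δz = y_labor·Δb = 1.5 × (1) = 1.5, so new z* = 901.5 + 1.5 = 903.

903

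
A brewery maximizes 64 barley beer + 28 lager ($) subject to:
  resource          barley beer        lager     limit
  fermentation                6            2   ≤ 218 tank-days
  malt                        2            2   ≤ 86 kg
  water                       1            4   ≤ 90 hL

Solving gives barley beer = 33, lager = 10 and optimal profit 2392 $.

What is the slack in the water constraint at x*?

17

water used = 1·33 + 4·10 = 73; slack = 90 − 73 = 17.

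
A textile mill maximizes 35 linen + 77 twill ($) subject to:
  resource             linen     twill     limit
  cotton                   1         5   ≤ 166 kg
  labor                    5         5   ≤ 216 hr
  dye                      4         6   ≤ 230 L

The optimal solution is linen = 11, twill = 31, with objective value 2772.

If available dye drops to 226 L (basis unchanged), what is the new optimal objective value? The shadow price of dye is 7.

Δb = -4, so new z* = 2772 + (7)·(-4) = 2772 − 28 = 2744.

2744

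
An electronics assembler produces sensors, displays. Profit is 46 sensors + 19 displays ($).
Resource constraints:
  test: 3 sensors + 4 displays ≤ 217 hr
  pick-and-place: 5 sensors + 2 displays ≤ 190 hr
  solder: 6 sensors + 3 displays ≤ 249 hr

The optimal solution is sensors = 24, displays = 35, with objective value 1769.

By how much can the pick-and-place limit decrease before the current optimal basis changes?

1

Binding constraints: pick-and-place, solder. The basis is B = [[5,2],[6,3]] with det 3.
Per unit decrease in pick-and-place, x* moves by d = (-1, 2).
The basis stays optimal until test becomes binding; allowable decrease = 1 hr.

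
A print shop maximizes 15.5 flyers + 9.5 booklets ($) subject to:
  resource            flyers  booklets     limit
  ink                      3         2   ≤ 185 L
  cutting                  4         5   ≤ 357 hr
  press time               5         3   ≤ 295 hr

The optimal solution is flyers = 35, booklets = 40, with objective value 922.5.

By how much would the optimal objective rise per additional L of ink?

1

Check each constraint at x*: ink 185/185 (tight); cutting 340/357 (slack 17); press time 295/295 (tight).
By complementary slackness, y = 0 for the non-binding constraint.
From A_Bᵀ y = c: 3·y_ink + 5·y_press time = 15.5; 2·y_ink + 3·y_press time = 9.5.
This yields shadow prices y_ink = 1, y_press time = 2.5.
Shadow price of ink = 1.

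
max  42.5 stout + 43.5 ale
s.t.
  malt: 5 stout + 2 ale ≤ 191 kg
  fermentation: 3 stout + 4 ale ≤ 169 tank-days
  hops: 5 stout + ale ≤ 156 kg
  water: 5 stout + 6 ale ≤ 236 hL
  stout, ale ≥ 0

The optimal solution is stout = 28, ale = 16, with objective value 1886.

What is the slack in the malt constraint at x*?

malt used = 5·28 + 2·16 = 172; slack = 191 − 172 = 19.

19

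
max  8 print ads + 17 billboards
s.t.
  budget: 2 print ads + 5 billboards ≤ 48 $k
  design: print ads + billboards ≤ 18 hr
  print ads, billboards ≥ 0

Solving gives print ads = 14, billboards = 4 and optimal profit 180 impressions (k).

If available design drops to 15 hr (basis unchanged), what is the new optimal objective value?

174

Check each constraint at x*: budget 48/48 (tight); design 18/18 (tight).
From A_Bᵀ y = c: 2·y_budget + 1·y_design = 8; 5·y_budget + 1·y_design = 17.
This yields shadow prices y_budget = 3, y_design = 2.
Δz = y_design·Δb = 2 × (-3) = -6, so new z* = 180 − 6 = 174.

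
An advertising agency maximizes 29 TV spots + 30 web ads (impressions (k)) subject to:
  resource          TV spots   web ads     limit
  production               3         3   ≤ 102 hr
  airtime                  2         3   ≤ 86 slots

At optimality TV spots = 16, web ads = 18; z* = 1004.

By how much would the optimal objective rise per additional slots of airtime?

Check each constraint at x*: production 102/102 (tight); airtime 86/86 (tight).
The binding rows give the dual system: 3·y_production + 2·y_airtime = 29 and 3·y_production + 3·y_airtime = 30.
Solving: y_production = 9, y_airtime = 1.
Shadow price of airtime = 1.

1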